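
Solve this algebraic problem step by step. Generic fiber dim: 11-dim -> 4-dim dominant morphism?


dim(fiber)=dim(X)-dim(Y)=11-4=7


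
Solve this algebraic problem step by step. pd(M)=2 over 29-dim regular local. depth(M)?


pd+depth=depth(R)=29
depth=29-2=27


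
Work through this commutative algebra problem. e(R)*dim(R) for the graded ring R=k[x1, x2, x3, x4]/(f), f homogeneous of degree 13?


e(R)=deg(f)=13, dim(R)=4-1=3
e*dim=13*3=39


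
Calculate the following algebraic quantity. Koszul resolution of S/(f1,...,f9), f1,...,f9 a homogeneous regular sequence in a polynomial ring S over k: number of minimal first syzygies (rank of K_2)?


Regular sequence => Koszul complex is the minimal free resolution.
Syz_1 minimally generated by Koszul relations f_i*e_j - f_j*e_i (i<j): mu(Syz_1) = beta_2 = C(m,2) = m(m-1)/2
m=9
9*8/2 = 36


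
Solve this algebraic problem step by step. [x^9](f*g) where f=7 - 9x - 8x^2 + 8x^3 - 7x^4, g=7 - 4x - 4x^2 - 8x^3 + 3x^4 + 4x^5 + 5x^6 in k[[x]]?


[x^9] = sum a_i*b_j, i+j=9
  8*5=40
  -7*4=-28
Sum=12


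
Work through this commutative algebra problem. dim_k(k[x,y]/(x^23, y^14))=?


Basis: x^i*y^j, i<23, j<14
23*14=322


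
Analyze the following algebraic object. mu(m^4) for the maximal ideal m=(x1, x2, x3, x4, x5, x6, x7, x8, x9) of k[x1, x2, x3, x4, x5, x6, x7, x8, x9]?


Graded Nakayama: mu(m^d) = dim_k (m^d/m^(d+1)) = #degree-4 monomials in 9 vars
C(n+d-1,d)=C(12,4)=495


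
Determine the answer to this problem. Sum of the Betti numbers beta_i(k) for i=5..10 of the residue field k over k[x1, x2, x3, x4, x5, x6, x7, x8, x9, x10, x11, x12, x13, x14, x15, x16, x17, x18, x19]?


Koszul resolution: beta_i(k)=C(n,i), n=19
C(19,5)=11628, C(19,6)=27132, C(19,7)=50388, C(19,8)=75582, C(19,9)=92378, C(19,10)=92378
Sum=349486


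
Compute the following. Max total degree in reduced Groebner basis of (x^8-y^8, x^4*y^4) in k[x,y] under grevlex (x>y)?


LT(f1)=x^8, LT(f2)=x^4y^4, lcm=x^8y^4
S(f1,f2) = y^4*f1 - x^4*f2 = -y^12
Reduced GB = {f1, f2, y^12}; degrees 8, 8, 12
Max = 12


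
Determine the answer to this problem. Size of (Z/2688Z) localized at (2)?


2-primary part: 2688=2^7*21
Size=2^7=128


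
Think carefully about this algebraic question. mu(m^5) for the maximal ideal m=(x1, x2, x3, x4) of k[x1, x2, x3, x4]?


Graded Nakayama: mu(m^d) = dim_k (m^d/m^(d+1)) = #degree-5 monomials in 4 vars
C(n+d-1,d)=C(8,5)=56


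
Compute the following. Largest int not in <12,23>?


gcd(12,23)=1 => F=ab-a-b=12*23-12-23=276-35=241


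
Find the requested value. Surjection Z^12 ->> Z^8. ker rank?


rank(ker) = 12-8 = 4


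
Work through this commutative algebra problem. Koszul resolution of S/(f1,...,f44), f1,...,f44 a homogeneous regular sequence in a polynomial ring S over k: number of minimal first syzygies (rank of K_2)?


Regular sequence => Koszul complex is the minimal free resolution.
Syz_1 minimally generated by Koszul relations f_i*e_j - f_j*e_i (i<j): mu(Syz_1) = beta_2 = C(m,2) = m(m-1)/2
m=44
44*43/2 = 946


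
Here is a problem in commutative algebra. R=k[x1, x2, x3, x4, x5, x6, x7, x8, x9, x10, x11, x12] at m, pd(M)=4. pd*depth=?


pd+depth=12
depth=12-4=8
pd*depth=4*8=32


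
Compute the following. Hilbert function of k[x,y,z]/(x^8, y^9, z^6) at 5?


Need i<8, j<9, k<6 with i+j+k=5.
For each i, j ranges over max(0,5-i-5)..min(8,5-i):
  i=0: j in [0,5] -> 6
  i=1: j in [0,4] -> 5
  i=2: j in [0,3] -> 4
  i=3: j in [0,2] -> 3
  i=4: j in [0,1] -> 2
  i=5: j in [0,0] -> 1
H(5) = 6+5+4+3+2+1 = 21


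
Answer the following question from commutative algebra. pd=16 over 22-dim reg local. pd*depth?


pd+depth=22
depth=22-16=6
pd*depth=16*6=96


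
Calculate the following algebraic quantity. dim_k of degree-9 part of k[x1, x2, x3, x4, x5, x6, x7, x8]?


C(d+n-1,n-1)=C(16,7)=11440


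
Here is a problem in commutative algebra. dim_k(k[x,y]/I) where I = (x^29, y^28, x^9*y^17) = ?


k[x,y]/I, I = (x^29, y^28, x^9*y^17)
Rect: 29x28=812. Corner: (29-9)x(28-17)=220.
dim = 812-220 = 592


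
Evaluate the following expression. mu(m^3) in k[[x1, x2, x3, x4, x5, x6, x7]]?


C(n+d-1,d)=C(9,3)=84


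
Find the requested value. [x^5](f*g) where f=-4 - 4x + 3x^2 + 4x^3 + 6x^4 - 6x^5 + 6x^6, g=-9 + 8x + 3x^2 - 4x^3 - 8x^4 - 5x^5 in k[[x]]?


[x^5] = sum a_i*b_j, i+j=5
  -4*-5=20
  -4*-8=32
  3*-4=-12
  4*3=12
  6*8=48
  -6*-9=54
Sum=154


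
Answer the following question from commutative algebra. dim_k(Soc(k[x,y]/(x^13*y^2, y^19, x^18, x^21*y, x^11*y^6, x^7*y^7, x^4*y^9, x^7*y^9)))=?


Socle = ann(m) = span of standard monomials u with x*u, y*u in I (staircase corners).
Redundant generators: x^7*y^9, x^21*y
Minimal generators: x^18, x^13*y^2, x^11*y^6, x^7*y^7, x^4*y^9, y^19
Corners: x^3y^18, x^6y^8, x^10y^6, x^12y^5, x^17y
Socle dim=5


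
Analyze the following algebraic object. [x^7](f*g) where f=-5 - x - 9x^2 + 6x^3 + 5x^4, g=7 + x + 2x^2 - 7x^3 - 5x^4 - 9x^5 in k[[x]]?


[x^7] = sum a_i*b_j, i+j=7
  -9*-9=81
  6*-5=-30
  5*-7=-35
Sum=16


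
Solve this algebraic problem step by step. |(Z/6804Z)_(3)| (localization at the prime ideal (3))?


3-primary part: 6804=3^5*28
Size=3^5=243


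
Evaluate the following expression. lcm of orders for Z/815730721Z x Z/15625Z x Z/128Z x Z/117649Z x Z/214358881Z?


Exponent = lcm of the cyclic orders; pairwise coprime => product.
13^8*5^6*2^7*7^6*11^8=815730721*15625*128*117649*214358881=41144002288573715428898000000


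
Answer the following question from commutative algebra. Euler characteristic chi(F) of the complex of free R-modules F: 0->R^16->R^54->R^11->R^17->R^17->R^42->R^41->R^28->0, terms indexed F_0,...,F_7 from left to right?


chi = sum (-1)^i * rank:
(-1)^0*16=16
(-1)^1*54=-54
(-1)^2*11=11
(-1)^3*17=-17
(-1)^4*17=17
(-1)^5*42=-42
(-1)^6*41=41
(-1)^7*28=-28
chi=-56


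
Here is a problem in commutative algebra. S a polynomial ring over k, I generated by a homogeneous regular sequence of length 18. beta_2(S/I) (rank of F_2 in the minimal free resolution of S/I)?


Regular sequence => Koszul complex is the minimal free resolution.
Syz_1 minimally generated by Koszul relations f_i*e_j - f_j*e_i (i<j): mu(Syz_1) = beta_2 = C(m,2) = m(m-1)/2
m=18
18*17/2 = 153


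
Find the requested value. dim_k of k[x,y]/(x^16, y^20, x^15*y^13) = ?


k[x,y]/I, I = (x^16, y^20, x^15*y^13)
Rect: 16x20=320. Corner: (16-15)x(20-13)=7.
dim = 320-7 = 313


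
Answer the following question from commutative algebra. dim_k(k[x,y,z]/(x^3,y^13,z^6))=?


Basis: x^iy^jz^k, i<3,j<13,k<6
3*13*6=234


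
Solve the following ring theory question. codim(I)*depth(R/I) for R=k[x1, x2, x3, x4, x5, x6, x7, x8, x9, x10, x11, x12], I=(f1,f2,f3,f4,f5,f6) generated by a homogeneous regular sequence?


codim=6, depth=dim(R/I)=12-6=6
Product=6*6=36


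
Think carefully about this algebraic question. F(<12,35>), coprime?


gcd(12,35)=1 => F=ab-a-b=12*35-12-35=420-47=373


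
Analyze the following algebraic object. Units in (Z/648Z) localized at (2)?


Local ring = Z/8Z.
phi(8) = 2^2*(2-1) = 4


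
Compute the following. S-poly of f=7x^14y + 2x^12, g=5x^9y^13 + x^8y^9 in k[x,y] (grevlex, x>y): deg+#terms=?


LT(f)=7x^14y, LT(g)=5x^9y^13
lcm(LM)=x^14y^13
S(f,g) (scaled by 35 to clear denominators) = 5y^12*f - 7x^5*g = 10x^12y^12 - 7x^13y^9
2 terms, deg 24.
24+2=26


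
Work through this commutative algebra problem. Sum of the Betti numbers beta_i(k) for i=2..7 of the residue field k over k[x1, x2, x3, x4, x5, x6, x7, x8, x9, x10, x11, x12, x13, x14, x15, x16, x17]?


Koszul resolution: beta_i(k)=C(n,i), n=17
C(17,2)=136, C(17,3)=680, C(17,4)=2380, C(17,5)=6188, C(17,6)=12376, C(17,7)=19448
Sum=41208


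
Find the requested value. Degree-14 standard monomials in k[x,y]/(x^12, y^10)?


k[x,y], I = (x^12, y^10), d = 14
Need i < 12 and d-i < 10.
Range: 5 <= i <= 11.
H(14) = 7


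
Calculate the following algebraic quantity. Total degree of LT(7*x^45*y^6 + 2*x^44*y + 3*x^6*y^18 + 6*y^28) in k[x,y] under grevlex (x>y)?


LT: 7*x^45*y^6
deg_x=45, deg_y=6
Total=45+6=51


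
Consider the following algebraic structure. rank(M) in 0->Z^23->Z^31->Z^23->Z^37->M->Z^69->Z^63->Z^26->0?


Alt sum=0:
(-1)^0*23 + (-1)^1*31 + (-1)^2*23 + (-1)^3*37 + (-1)^4*? + (-1)^5*69 + (-1)^6*63 + (-1)^7*26=0
rank(M)=54


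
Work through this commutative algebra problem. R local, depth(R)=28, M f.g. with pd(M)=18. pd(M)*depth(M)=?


pd+depth=28
depth=28-18=10
pd*depth=18*10=180


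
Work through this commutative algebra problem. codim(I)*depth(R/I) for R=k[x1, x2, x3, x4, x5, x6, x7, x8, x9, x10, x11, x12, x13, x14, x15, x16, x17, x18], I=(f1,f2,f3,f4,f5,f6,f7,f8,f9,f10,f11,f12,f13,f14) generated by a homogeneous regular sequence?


codim=14, depth=dim(R/I)=18-14=4
Product=14*4=56


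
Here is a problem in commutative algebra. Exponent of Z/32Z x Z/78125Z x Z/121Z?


Exponent = lcm of the cyclic orders; pairwise coprime => product.
2^5*5^7*11^2=32*78125*121=302500000


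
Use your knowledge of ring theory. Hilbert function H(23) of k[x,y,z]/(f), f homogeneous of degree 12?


C(25,2)-C(13,2)=300-78=222


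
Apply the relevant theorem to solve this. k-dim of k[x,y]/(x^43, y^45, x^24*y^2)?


k[x,y]/I, I = (x^43, y^45, x^24*y^2)
Rect: 43x45=1935. Corner: (43-24)x(45-2)=817.
dim = 1935-817 = 1118


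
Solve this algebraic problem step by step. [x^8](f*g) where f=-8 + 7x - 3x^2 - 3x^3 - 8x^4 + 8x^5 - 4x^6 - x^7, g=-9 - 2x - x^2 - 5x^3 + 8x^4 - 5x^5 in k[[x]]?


[x^8] = sum a_i*b_j, i+j=8
  -3*-5=15
  -8*8=-64
  8*-5=-40
  -4*-1=4
  -1*-2=2
Sum=-83


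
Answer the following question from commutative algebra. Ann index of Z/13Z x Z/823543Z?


Exponent = lcm of the cyclic orders; pairwise coprime => product.
13^1*7^7=13*823543=10706059


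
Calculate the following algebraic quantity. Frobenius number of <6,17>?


gcd(6,17)=1 => F=ab-a-b=6*17-6-17=102-23=79


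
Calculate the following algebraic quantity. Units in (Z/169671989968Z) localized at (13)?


Local ring = Z/10604499373Z.
phi(10604499373) = 13^8*(13-1) = 9788768652


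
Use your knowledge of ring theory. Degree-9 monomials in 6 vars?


C(d+n-1,n-1)=C(14,5)=2002


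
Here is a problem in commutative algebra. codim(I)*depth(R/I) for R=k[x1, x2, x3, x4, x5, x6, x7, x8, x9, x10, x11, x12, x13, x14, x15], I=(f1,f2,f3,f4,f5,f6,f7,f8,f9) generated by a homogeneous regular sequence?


codim=9, depth=dim(R/I)=15-9=6
Product=9*6=54


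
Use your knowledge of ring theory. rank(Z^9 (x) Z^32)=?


rank(M(x)N) = rank(M)*rank(N)
9*32 = 288


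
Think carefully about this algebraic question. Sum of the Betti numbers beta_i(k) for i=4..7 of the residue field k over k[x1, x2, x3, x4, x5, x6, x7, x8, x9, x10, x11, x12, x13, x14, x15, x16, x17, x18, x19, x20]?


Koszul resolution: beta_i(k)=C(n,i), n=20
C(20,4)=4845, C(20,5)=15504, C(20,6)=38760, C(20,7)=77520
Sum=136629


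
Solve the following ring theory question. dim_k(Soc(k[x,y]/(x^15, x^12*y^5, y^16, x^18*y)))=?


Socle = ann(m) = span of standard monomials u with x*u, y*u in I (staircase corners).
Redundant generators: x^18*y
Minimal generators: x^15, x^12*y^5, y^16
Corners: x^11y^15, x^14y^4
Socle dim=2


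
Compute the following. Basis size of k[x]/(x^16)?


Basis: 1,x,...,x^15
dim=16


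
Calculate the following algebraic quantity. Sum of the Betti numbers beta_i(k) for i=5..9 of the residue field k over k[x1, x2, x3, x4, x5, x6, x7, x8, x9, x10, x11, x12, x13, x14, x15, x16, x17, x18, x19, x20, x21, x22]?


Koszul resolution: beta_i(k)=C(n,i), n=22
C(22,5)=26334, C(22,6)=74613, C(22,7)=170544, C(22,8)=319770, C(22,9)=497420
Sum=1088681


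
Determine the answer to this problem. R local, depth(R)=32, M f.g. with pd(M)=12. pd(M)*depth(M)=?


pd+depth=32
depth=32-12=20
pd*depth=12*20=240


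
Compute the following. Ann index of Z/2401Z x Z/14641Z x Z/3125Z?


Exponent = lcm of the cyclic orders; pairwise coprime => product.
7^4*11^4*5^5=2401*14641*3125=109853253125


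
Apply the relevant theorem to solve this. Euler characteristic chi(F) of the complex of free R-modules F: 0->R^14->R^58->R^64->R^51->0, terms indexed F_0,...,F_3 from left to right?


chi = sum (-1)^i * rank:
(-1)^0*14=14
(-1)^1*58=-58
(-1)^2*64=64
(-1)^3*51=-51
chi=-31


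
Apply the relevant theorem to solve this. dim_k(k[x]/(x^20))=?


Basis: 1,x,...,x^19
dim=20


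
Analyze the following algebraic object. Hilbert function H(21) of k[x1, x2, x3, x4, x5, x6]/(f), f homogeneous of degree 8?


C(26,5)-C(18,5)=65780-8568=57212


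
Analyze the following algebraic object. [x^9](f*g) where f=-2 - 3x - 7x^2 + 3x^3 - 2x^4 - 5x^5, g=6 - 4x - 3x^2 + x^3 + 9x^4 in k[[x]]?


[x^9] = sum a_i*b_j, i+j=9
  -5*9=-45
Sum=-45


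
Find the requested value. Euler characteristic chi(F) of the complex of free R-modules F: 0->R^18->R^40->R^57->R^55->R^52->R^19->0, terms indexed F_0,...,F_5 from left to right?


chi = sum (-1)^i * rank:
(-1)^0*18=18
(-1)^1*40=-40
(-1)^2*57=57
(-1)^3*55=-55
(-1)^4*52=52
(-1)^5*19=-19
chi=13


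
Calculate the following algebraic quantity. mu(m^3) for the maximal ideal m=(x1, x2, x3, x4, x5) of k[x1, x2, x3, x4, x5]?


Graded Nakayama: mu(m^d) = dim_k (m^d/m^(d+1)) = #degree-3 monomials in 5 vars
C(n+d-1,d)=C(7,3)=35


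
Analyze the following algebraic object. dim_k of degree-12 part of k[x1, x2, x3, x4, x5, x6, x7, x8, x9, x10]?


C(d+n-1,n-1)=C(21,9)=293930


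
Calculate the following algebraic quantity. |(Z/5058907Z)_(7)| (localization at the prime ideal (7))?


7-primary part: 5058907=7^6*43
Size=7^6=117649


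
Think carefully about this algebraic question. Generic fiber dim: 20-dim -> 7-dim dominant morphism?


dim(fiber)=dim(X)-dim(Y)=20-7=13


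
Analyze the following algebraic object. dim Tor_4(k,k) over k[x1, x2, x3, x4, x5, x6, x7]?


Koszul: C(n,i)=C(7,4)=35


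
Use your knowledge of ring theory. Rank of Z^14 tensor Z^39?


rank(M(x)N) = rank(M)*rank(N)
14*39 = 546


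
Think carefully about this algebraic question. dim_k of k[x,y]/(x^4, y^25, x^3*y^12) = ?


k[x,y]/I, I = (x^4, y^25, x^3*y^12)
Rect: 4x25=100. Corner: (4-3)x(25-12)=13.
dim = 100-13 = 87


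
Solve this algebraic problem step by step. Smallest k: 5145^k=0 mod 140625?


5145^k mod 140625:
k=1: 5145
k=2: 33525
k=3: 79875
k=4: 50625
k=5: 28125
k=6: 0
First zero at k = 6


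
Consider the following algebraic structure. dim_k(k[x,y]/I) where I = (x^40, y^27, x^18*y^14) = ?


k[x,y]/I, I = (x^40, y^27, x^18*y^14)
Rect: 40x27=1080. Corner: (40-18)x(27-14)=286.
dim = 1080-286 = 794


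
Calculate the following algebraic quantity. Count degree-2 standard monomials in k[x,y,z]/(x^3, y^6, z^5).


Need i<3, j<6, k<5 with i+j+k=2.
For each i, j ranges over max(0,2-i-4)..min(5,2-i):
  i=0: j in [0,2] -> 3
  i=1: j in [0,1] -> 2
  i=2: j in [0,0] -> 1
H(2) = 3+2+1 = 6


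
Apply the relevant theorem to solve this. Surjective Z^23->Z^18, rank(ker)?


rank(ker) = 23-18 = 5


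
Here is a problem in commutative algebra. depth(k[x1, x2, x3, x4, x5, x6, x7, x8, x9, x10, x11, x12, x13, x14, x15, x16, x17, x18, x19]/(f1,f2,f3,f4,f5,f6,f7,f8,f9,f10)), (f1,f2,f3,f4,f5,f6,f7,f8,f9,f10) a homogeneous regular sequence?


depth(R)=19
depth(R/I)=19-10=9


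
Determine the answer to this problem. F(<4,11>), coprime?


gcd(4,11)=1 => F=ab-a-b=4*11-4-11=44-15=29


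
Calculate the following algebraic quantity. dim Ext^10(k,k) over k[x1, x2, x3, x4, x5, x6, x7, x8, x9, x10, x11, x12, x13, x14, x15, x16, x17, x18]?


C(n,i)=C(18,10)=43758


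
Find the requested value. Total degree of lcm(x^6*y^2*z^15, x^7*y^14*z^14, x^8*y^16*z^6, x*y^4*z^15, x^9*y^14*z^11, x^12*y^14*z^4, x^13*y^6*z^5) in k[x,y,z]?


lcm = componentwise max:
x: max(6,7,8,1,9,12,13)=13
y: max(2,14,16,4,14,14,6)=16
z: max(15,14,6,15,11,4,5)=15
Total=13+16+15=44


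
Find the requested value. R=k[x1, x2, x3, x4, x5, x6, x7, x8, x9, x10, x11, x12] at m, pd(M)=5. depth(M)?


pd+depth=depth(R)=12
depth=12-5=7


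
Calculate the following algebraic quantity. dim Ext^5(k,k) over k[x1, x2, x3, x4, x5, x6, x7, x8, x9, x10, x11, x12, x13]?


C(n,i)=C(13,5)=1287


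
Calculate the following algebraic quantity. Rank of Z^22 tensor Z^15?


rank(M(x)N) = rank(M)*rank(N)
22*15 = 330


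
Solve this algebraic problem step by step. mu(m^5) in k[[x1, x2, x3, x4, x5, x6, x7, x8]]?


C(n+d-1,d)=C(12,5)=792


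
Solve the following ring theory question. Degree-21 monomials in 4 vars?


C(d+n-1,n-1)=C(24,3)=2024


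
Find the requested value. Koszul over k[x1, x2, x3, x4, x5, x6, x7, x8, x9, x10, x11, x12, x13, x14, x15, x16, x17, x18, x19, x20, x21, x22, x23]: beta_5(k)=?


C(n,i)=C(23,5)=33649


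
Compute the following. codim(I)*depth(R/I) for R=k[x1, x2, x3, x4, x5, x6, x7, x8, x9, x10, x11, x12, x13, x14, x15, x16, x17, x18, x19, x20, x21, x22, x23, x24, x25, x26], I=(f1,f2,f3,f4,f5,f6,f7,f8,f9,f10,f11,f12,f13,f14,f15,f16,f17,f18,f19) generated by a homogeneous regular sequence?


codim=19, depth=dim(R/I)=26-19=7
Product=19*7=133


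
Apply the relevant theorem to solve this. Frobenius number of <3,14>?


gcd(3,14)=1 => F=ab-a-b=3*14-3-14=42-17=25


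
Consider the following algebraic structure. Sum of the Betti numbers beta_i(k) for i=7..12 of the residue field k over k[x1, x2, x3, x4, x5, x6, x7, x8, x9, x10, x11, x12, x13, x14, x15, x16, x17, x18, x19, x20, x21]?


Koszul resolution: beta_i(k)=C(n,i), n=21
C(21,7)=116280, C(21,8)=203490, C(21,9)=293930, C(21,10)=352716, C(21,11)=352716, C(21,12)=293930
Sum=1613062


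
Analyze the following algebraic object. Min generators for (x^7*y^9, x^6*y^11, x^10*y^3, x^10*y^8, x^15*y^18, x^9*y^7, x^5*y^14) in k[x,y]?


Remove redundant (divisible by others).
x^10*y^8 redundant.
x^15*y^18 redundant.
Min: x^10*y^3, x^9*y^7, x^7*y^9, x^6*y^11, x^5*y^14
Count=5


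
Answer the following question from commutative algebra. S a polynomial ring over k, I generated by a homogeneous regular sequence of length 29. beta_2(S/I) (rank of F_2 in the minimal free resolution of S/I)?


Regular sequence => Koszul complex is the minimal free resolution.
Syz_1 minimally generated by Koszul relations f_i*e_j - f_j*e_i (i<j): mu(Syz_1) = beta_2 = C(m,2) = m(m-1)/2
m=29
29*28/2 = 406


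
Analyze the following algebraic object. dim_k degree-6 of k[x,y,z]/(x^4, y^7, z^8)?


Need i<4, j<7, k<8 with i+j+k=6.
For each i, j ranges over max(0,6-i-7)..min(6,6-i):
  i=0: j in [0,6] -> 7
  i=1: j in [0,5] -> 6
  i=2: j in [0,4] -> 5
  i=3: j in [0,3] -> 4
H(6) = 7+6+5+4 = 22


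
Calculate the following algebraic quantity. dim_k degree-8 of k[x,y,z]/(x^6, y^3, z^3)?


Need i<6, j<3, k<3 with i+j+k=8.
For each i, j ranges over max(0,8-i-2)..min(2,8-i):
  i=0: j in [6,2] -> 0
  i=1: j in [5,2] -> 0
  i=2: j in [4,2] -> 0
  i=3: j in [3,2] -> 0
  i=4: j in [2,2] -> 1
  i=5: j in [1,2] -> 2
H(8) = 0+0+0+0+1+2 = 3


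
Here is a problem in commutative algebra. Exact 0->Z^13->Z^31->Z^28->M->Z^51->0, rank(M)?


Alt sum=0:
(-1)^0*13 + (-1)^1*31 + (-1)^2*28 + (-1)^3*? + (-1)^4*51=0
rank(M)=61


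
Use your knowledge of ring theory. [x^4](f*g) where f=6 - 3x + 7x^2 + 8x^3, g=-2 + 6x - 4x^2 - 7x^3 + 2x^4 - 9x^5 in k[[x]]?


[x^4] = sum a_i*b_j, i+j=4
  6*2=12
  -3*-7=21
  7*-4=-28
  8*6=48
Sum=53


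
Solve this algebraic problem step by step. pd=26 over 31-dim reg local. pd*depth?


pd+depth=31
depth=31-26=5
pd*depth=26*5=130


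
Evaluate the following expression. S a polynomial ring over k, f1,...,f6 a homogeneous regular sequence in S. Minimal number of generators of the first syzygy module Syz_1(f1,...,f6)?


Regular sequence => Koszul complex is the minimal free resolution.
Syz_1 minimally generated by Koszul relations f_i*e_j - f_j*e_i (i<j): mu(Syz_1) = beta_2 = C(m,2) = m(m-1)/2
m=6
6*5/2 = 15


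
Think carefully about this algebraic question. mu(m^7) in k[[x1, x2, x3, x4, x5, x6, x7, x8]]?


C(n+d-1,d)=C(14,7)=3432


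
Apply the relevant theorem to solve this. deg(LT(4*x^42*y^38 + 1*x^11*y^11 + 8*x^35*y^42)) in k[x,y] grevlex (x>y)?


LT: 4*x^42*y^38
deg_x=42, deg_y=38
Total=42+38=80


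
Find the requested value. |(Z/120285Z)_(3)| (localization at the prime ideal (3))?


3-primary part: 120285=3^7*55
Size=3^7=2187


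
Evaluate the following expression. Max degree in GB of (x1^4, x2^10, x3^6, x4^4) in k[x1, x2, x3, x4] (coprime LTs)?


Pure powers, coprime LTs => already GB.
Degrees: 4, 10, 6, 4
Max=10


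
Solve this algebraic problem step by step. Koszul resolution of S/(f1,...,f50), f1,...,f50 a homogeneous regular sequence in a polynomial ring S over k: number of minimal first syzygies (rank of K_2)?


Regular sequence => Koszul complex is the minimal free resolution.
Syz_1 minimally generated by Koszul relations f_i*e_j - f_j*e_i (i<j): mu(Syz_1) = beta_2 = C(m,2) = m(m-1)/2
m=50
50*49/2 = 1225


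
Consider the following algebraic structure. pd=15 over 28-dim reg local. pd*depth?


pd+depth=28
depth=28-15=13
pd*depth=15*13=195


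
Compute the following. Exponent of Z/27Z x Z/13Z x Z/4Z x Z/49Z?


Exponent = lcm of the cyclic orders; pairwise coprime => product.
3^3*13^1*2^2*7^2=27*13*4*49=68796


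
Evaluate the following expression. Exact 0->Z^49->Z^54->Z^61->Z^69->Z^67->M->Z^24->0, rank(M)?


Alt sum=0:
(-1)^0*49 + (-1)^1*54 + (-1)^2*61 + (-1)^3*69 + (-1)^4*67 + (-1)^5*? + (-1)^6*24=0
rank(M)=78


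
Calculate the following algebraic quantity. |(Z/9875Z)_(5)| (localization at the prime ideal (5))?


5-primary part: 9875=5^3*79
Size=5^3=125


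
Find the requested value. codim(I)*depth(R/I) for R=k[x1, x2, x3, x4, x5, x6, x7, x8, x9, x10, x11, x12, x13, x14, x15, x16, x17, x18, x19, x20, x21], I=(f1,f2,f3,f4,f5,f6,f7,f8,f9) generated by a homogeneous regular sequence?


codim=9, depth=dim(R/I)=21-9=12
Product=9*12=108


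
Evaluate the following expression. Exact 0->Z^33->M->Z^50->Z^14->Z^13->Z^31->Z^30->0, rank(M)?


Alt sum=0:
(-1)^0*33 + (-1)^1*? + (-1)^2*50 + (-1)^3*14 + (-1)^4*13 + (-1)^5*31 + (-1)^6*30=0
rank(M)=81


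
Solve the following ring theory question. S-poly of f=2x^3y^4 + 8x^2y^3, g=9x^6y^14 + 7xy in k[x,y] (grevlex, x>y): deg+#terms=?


LT(f)=2x^3y^4, LT(g)=9x^6y^14
lcm(LM)=x^6y^14
S(f,g) (scaled by 18 to clear denominators) = 9x^3y^10*f - 2*g = 72x^5y^13 - 14xy
2 terms, deg 18.
18+2=20


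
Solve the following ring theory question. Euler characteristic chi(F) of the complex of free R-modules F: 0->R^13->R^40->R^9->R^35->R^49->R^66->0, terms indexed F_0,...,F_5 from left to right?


chi = sum (-1)^i * rank:
(-1)^0*13=13
(-1)^1*40=-40
(-1)^2*9=9
(-1)^3*35=-35
(-1)^4*49=49
(-1)^5*66=-66
chi=-70


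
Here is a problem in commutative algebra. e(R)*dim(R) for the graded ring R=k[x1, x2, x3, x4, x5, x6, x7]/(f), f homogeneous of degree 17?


e(R)=deg(f)=17, dim(R)=7-1=6
e*dim=17*6=102


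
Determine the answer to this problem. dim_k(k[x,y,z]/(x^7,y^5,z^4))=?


Basis: x^iy^jz^k, i<7,j<5,k<4
7*5*4=140


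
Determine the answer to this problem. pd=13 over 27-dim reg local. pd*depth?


pd+depth=27
depth=27-13=14
pd*depth=13*14=182


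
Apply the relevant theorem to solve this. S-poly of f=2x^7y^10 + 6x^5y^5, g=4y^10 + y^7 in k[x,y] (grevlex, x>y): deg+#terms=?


LT(f)=2x^7y^10, LT(g)=4y^10
lcm(LM)=x^7y^10
S(f,g) (scaled by 8 to clear denominators) = 4*f - 2x^7*g = -2x^7y^7 + 24x^5y^5
2 terms, deg 14.
14+2=16


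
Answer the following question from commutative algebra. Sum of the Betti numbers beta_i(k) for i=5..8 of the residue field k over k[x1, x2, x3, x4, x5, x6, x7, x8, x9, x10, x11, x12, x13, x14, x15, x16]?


Koszul resolution: beta_i(k)=C(n,i), n=16
C(16,5)=4368, C(16,6)=8008, C(16,7)=11440, C(16,8)=12870
Sum=36686


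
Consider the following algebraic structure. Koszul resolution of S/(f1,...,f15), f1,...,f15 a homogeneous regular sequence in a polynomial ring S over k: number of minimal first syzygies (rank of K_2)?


Regular sequence => Koszul complex is the minimal free resolution.
Syz_1 minimally generated by Koszul relations f_i*e_j - f_j*e_i (i<j): mu(Syz_1) = beta_2 = C(m,2) = m(m-1)/2
m=15
15*14/2 = 105


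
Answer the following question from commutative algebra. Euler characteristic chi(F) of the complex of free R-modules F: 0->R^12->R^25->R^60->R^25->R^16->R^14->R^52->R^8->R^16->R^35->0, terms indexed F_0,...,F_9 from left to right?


chi = sum (-1)^i * rank:
(-1)^0*12=12
(-1)^1*25=-25
(-1)^2*60=60
(-1)^3*25=-25
(-1)^4*16=16
(-1)^5*14=-14
(-1)^6*52=52
(-1)^7*8=-8
(-1)^8*16=16
(-1)^9*35=-35
chi=49


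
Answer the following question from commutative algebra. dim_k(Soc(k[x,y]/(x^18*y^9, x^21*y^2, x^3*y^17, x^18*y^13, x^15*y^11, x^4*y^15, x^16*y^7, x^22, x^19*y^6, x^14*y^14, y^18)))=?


Socle = ann(m) = span of standard monomials u with x*u, y*u in I (staircase corners).
Redundant generators: x^18*y^13, x^18*y^9
Minimal generators: x^22, x^21*y^2, x^19*y^6, x^16*y^7, x^15*y^11, x^14*y^14, x^4*y^15, x^3*y^17, y^18
Corners: x^2y^17, x^3y^16, x^13y^14, x^14y^13, x^15y^10, x^18y^6, x^20y^5, x^21y
Socle dim=8


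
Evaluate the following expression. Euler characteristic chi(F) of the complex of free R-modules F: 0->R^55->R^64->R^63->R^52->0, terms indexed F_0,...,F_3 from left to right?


chi = sum (-1)^i * rank:
(-1)^0*55=55
(-1)^1*64=-64
(-1)^2*63=63
(-1)^3*52=-52
chi=2


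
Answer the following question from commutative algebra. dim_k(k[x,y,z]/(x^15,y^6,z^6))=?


Basis: x^iy^jz^k, i<15,j<6,k<6
15*6*6=540


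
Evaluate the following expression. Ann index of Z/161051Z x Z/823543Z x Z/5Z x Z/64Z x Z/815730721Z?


Exponent = lcm of the cyclic orders; pairwise coprime => product.
11^5*7^7*5^1*2^6*13^8=161051*823543*5*64*815730721=34621549634261879248960


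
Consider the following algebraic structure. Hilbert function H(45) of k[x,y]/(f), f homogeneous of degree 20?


H(t)=d for t>=d-1.
d=20, t=45
H(45)=20


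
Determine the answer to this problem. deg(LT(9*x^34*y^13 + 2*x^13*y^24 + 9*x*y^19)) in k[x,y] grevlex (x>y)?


LT: 9*x^34*y^13
deg_x=34, deg_y=13
Total=34+13=47


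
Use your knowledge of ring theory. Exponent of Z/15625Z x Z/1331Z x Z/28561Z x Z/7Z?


Exponent = lcm of the cyclic orders; pairwise coprime => product.
5^6*11^3*13^4*7^1=15625*1331*28561*7=4157856828125


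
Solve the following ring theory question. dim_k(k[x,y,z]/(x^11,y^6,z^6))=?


Basis: x^iy^jz^k, i<11,j<6,k<6
11*6*6=396


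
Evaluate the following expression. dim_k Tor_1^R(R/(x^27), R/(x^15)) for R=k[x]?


Tor_1(R/I,R/J)=(I cap J)/IJ=(x^27)/(x^42)
dim=42-27=min(27,15)=15


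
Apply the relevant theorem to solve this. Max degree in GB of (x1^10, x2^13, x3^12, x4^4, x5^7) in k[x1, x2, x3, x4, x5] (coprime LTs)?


Pure powers, coprime LTs => already GB.
Degrees: 10, 13, 12, 4, 7
Max=13


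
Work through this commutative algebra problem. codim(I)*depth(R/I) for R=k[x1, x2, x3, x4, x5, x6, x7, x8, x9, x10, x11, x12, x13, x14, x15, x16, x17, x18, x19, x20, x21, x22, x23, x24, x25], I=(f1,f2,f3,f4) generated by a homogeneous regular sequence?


codim=4, depth=dim(R/I)=25-4=21
Product=4*21=84


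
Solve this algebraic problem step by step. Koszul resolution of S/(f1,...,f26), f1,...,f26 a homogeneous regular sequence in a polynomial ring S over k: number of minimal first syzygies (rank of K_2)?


Regular sequence => Koszul complex is the minimal free resolution.
Syz_1 minimally generated by Koszul relations f_i*e_j - f_j*e_i (i<j): mu(Syz_1) = beta_2 = C(m,2) = m(m-1)/2
m=26
26*25/2 = 325


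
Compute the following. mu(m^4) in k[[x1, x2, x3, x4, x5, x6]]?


C(n+d-1,d)=C(9,4)=126


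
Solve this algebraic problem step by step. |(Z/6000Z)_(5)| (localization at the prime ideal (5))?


5-primary part: 6000=5^3*48
Size=5^3=125


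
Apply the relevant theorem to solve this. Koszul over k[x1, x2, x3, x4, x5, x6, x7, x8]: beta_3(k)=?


C(n,i)=C(8,3)=56


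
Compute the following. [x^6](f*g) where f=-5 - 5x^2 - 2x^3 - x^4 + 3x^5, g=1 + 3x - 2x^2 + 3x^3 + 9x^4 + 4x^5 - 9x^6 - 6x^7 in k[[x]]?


[x^6] = sum a_i*b_j, i+j=6
  -5*-9=45
  -5*9=-45
  -2*3=-6
  -1*-2=2
  3*3=9
Sum=5


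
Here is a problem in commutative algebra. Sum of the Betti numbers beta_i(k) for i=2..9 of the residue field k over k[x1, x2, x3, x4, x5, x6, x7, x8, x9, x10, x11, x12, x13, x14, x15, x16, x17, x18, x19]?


Koszul resolution: beta_i(k)=C(n,i), n=19
C(19,2)=171, C(19,3)=969, C(19,4)=3876, C(19,5)=11628, C(19,6)=27132, C(19,7)=50388, C(19,8)=75582, C(19,9)=92378
Sum=262124


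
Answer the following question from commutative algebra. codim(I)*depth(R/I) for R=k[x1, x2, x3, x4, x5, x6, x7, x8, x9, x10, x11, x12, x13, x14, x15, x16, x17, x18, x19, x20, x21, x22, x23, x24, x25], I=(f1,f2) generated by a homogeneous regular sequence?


codim=2, depth=dim(R/I)=25-2=23
Product=2*23=46


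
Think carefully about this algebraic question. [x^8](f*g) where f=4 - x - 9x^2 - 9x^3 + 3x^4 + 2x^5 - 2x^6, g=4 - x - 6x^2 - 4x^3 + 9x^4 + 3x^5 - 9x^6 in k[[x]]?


[x^8] = sum a_i*b_j, i+j=8
  -9*-9=81
  -9*3=-27
  3*9=27
  2*-4=-8
  -2*-6=12
Sum=85


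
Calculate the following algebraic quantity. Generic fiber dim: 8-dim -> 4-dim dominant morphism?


dim(fiber)=dim(X)-dim(Y)=8-4=4


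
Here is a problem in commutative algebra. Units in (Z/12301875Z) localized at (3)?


Local ring = Z/19683Z.
phi(19683) = 3^8*(3-1) = 13122


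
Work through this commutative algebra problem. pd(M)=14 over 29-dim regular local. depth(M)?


pd+depth=depth(R)=29
depth=29-14=15


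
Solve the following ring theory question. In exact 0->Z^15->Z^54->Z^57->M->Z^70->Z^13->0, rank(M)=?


Alt sum=0:
(-1)^0*15 + (-1)^1*54 + (-1)^2*57 + (-1)^3*? + (-1)^4*70 + (-1)^5*13=0
rank(M)=75


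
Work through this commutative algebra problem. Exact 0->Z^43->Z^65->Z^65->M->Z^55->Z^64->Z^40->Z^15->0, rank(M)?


Alt sum=0:
(-1)^0*43 + (-1)^1*65 + (-1)^2*65 + (-1)^3*? + (-1)^4*55 + (-1)^5*64 + (-1)^6*40 + (-1)^7*15=0
rank(M)=59


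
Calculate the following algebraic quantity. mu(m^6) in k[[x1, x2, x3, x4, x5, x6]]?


C(n+d-1,d)=C(11,6)=462


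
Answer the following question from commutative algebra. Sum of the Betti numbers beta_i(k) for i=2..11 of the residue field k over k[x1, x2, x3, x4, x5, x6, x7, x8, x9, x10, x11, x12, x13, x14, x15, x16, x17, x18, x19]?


Koszul resolution: beta_i(k)=C(n,i), n=19
C(19,2)=171, C(19,3)=969, C(19,4)=3876, C(19,5)=11628, C(19,6)=27132, C(19,7)=50388, C(19,8)=75582, C(19,9)=92378, C(19,10)=92378, C(19,11)=75582
Sum=430084


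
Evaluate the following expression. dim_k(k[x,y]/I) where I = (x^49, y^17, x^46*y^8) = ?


k[x,y]/I, I = (x^49, y^17, x^46*y^8)
Rect: 49x17=833. Corner: (49-46)x(17-8)=27.
dim = 833-27 = 806


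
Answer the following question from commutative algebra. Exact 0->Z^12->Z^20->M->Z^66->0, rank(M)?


Alt sum=0:
(-1)^0*12 + (-1)^1*20 + (-1)^2*? + (-1)^3*66=0
rank(M)=74


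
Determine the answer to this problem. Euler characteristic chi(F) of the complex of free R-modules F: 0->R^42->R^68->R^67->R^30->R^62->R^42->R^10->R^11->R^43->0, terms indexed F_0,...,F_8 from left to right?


chi = sum (-1)^i * rank:
(-1)^0*42=42
(-1)^1*68=-68
(-1)^2*67=67
(-1)^3*30=-30
(-1)^4*62=62
(-1)^5*42=-42
(-1)^6*10=10
(-1)^7*11=-11
(-1)^8*43=43
chi=73


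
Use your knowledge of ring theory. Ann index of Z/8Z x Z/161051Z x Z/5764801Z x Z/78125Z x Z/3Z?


Exponent = lcm of the cyclic orders; pairwise coprime => product.
2^3*11^5*7^8*5^7*3^1=8*161051*5764801*78125*3=1740800560970625000


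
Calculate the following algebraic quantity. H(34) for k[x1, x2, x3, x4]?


C(d+n-1,n-1)=C(37,3)=7770


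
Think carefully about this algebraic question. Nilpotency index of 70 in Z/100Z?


70^k mod 100:
k=1: 70
k=2: 0
First zero at k = 2


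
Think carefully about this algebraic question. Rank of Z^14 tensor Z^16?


rank(M(x)N) = rank(M)*rank(N)
14*16 = 224


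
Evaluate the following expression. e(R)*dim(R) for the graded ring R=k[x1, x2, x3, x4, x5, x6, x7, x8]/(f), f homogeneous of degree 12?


e(R)=deg(f)=12, dim(R)=8-1=7
e*dim=12*7=84


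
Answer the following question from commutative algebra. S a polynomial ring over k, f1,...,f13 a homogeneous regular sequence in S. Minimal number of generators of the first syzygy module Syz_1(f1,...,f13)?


Regular sequence => Koszul complex is the minimal free resolution.
Syz_1 minimally generated by Koszul relations f_i*e_j - f_j*e_i (i<j): mu(Syz_1) = beta_2 = C(m,2) = m(m-1)/2
m=13
13*12/2 = 78


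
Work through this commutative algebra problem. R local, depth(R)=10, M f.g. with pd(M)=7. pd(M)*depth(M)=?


pd+depth=10
depth=10-7=3
pd*depth=7*3=21


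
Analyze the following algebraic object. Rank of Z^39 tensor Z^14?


rank(M(x)N) = rank(M)*rank(N)
39*14 = 546


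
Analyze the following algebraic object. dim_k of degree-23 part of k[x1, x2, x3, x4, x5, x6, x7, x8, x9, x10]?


C(d+n-1,n-1)=C(32,9)=28048800


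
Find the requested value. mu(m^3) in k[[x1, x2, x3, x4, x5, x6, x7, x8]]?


C(n+d-1,d)=C(10,3)=120


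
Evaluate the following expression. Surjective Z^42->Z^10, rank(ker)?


rank(ker) = 42-10 = 32


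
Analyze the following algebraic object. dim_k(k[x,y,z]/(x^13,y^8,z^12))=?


Basis: x^iy^jz^k, i<13,j<8,k<12
13*8*12=1248


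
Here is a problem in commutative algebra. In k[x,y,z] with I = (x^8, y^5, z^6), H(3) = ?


Need i<8, j<5, k<6 with i+j+k=3.
For each i, j ranges over max(0,3-i-5)..min(4,3-i):
  i=0: j in [0,3] -> 4
  i=1: j in [0,2] -> 3
  i=2: j in [0,1] -> 2
  i=3: j in [0,0] -> 1
H(3) = 4+3+2+1 = 10


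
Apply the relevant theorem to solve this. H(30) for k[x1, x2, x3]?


C(d+n-1,n-1)=C(32,2)=496


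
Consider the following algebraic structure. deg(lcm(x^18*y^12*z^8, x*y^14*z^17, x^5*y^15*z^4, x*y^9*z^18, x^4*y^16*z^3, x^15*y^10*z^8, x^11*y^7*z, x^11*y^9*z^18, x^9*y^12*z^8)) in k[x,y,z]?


lcm = componentwise max:
x: max(18,1,5,1,4,15,11,11,9)=18
y: max(12,14,15,9,16,10,7,9,12)=16
z: max(8,17,4,18,3,8,1,18,8)=18
Total=18+16+18=52


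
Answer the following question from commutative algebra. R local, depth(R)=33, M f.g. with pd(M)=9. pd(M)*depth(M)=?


pd+depth=33
depth=33-9=24
pd*depth=9*24=216


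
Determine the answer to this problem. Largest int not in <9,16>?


gcd(9,16)=1 => F=ab-a-b=9*16-9-16=144-25=119


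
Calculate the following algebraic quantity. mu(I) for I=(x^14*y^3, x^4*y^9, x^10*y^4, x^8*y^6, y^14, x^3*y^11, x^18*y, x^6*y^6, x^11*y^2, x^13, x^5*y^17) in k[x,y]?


Remove redundant (divisible by others).
x^18*y redundant.
x^14*y^3 redundant.
x^5*y^17 redundant.
x^8*y^6 redundant.
Min: x^13, x^11*y^2, x^10*y^4, x^6*y^6, x^4*y^9, x^3*y^11, y^14
Count=7


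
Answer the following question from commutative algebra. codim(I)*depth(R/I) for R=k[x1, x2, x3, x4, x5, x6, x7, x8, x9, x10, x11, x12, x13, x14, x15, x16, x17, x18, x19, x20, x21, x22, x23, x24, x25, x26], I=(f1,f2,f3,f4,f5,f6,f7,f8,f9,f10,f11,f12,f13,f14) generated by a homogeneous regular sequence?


codim=14, depth=dim(R/I)=26-14=12
Product=14*12=168


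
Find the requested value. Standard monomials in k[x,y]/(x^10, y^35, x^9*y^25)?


k[x,y]/I, I = (x^10, y^35, x^9*y^25)
Rect: 10x35=350. Corner: (10-9)x(35-25)=10.
dim = 350-10 = 340


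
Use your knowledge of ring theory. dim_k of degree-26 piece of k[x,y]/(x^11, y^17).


k[x,y], I = (x^11, y^17), d = 26
Need i < 11 and d-i < 17.
Range: 10 <= i <= 10.
H(26) = 1


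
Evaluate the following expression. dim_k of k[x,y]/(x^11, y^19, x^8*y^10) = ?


k[x,y]/I, I = (x^11, y^19, x^8*y^10)
Rect: 11x19=209. Corner: (11-8)x(19-10)=27.
dim = 209-27 = 182


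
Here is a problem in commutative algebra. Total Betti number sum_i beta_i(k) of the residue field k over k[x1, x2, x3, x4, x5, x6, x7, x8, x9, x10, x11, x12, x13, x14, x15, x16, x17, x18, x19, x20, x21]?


Koszul resolution: beta_i(k)=C(n,i), n=21
sum_i C(21,i) = 2^21 = 2097152


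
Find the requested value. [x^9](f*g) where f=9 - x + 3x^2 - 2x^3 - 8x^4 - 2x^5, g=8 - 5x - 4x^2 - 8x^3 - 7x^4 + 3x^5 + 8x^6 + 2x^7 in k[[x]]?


[x^9] = sum a_i*b_j, i+j=9
  3*2=6
  -2*8=-16
  -8*3=-24
  -2*-7=14
Sum=-20


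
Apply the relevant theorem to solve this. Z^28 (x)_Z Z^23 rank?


rank(M(x)N) = rank(M)*rank(N)
28*23 = 644


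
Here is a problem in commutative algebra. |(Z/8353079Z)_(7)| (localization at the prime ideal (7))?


7-primary part: 8353079=7^6*71
Size=7^6=117649


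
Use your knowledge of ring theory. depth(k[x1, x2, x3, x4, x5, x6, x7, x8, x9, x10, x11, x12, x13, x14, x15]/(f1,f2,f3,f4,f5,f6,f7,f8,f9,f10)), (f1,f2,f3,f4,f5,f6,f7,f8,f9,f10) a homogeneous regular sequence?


depth(R)=15
depth(R/I)=15-10=5


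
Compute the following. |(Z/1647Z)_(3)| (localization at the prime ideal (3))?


3-primary part: 1647=3^3*61
Size=3^3=27


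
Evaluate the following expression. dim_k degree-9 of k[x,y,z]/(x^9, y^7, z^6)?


Need i<9, j<7, k<6 with i+j+k=9.
For each i, j ranges over max(0,9-i-5)..min(6,9-i):
  i=0: j in [4,6] -> 3
  i=1: j in [3,6] -> 4
  i=2: j in [2,6] -> 5
  i=3: j in [1,6] -> 6
  i=4: j in [0,5] -> 6
  i=5: j in [0,4] -> 5
  i=6: j in [0,3] -> 4
  i=7: j in [0,2] -> 3
  i=8: j in [0,1] -> 2
H(9) = 3+4+5+6+6+5+4+3+2 = 38


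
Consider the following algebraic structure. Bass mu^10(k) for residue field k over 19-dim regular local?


C(n,i)=C(19,10)=92378


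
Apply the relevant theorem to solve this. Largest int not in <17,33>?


gcd(17,33)=1 => F=ab-a-b=17*33-17-33=561-50=511


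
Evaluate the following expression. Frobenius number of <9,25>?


gcd(9,25)=1 => F=ab-a-b=9*25-9-25=225-34=191


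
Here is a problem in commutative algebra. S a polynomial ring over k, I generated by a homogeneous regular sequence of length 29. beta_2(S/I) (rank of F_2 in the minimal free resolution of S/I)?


Regular sequence => Koszul complex is the minimal free resolution.
Syz_1 minimally generated by Koszul relations f_i*e_j - f_j*e_i (i<j): mu(Syz_1) = beta_2 = C(m,2) = m(m-1)/2
m=29
29*28/2 = 406


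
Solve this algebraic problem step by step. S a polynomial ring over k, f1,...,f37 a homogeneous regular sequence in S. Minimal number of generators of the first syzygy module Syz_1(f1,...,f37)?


Regular sequence => Koszul complex is the minimal free resolution.
Syz_1 minimally generated by Koszul relations f_i*e_j - f_j*e_i (i<j): mu(Syz_1) = beta_2 = C(m,2) = m(m-1)/2
m=37
37*36/2 = 666


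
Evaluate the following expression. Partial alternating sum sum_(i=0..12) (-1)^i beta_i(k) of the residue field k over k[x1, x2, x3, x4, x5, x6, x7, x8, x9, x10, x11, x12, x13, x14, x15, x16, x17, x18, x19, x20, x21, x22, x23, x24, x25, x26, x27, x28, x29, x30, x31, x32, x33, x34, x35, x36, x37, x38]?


Koszul resolution: beta_i(k)=C(n,i), n=38
sum_(i=0..p) (-1)^i C(n,i) = (-1)^p C(n-1,p)
(-1)^12*C(37,12) = (-1)^12*1852482996 = 1852482996


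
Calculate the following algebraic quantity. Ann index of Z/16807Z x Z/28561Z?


Exponent = lcm of the cyclic orders; pairwise coprime => product.
7^5*13^4=16807*28561=480024727


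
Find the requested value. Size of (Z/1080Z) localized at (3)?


3-primary part: 1080=3^3*40
Size=3^3=27


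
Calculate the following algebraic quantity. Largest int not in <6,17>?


gcd(6,17)=1 => F=ab-a-b=6*17-6-17=102-23=79


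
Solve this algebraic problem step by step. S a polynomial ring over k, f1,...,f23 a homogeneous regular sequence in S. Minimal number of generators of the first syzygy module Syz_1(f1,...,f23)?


Regular sequence => Koszul complex is the minimal free resolution.
Syz_1 minimally generated by Koszul relations f_i*e_j - f_j*e_i (i<j): mu(Syz_1) = beta_2 = C(m,2) = m(m-1)/2
m=23
23*22/2 = 253
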